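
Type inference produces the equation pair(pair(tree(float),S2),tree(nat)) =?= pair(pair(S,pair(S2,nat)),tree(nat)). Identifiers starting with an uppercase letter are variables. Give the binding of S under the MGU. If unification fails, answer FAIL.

Decompose pair/2: pair(tree(float),S2) =?= pair(S,pair(S2,nat)),  tree(nat) =?= tree(nat).
Decompose pair/2: tree(float) =?= S,  S2 =?= pair(S2,nat).
Bind S := tree(float); no other remaining equation mentions S.
Occurs check fails: S2 occurs in pair(S2,nat); the equation S2 =?= pair(S2,nat) has no finite solution.

FAIL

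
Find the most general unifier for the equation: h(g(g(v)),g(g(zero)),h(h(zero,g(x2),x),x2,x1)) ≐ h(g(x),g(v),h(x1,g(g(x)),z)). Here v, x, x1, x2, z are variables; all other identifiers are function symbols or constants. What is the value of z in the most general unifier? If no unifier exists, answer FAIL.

Decompose h/3: g(g(v)) ≐ g(x),  g(g(zero)) ≐ g(v),  h(h(zero,g(x2),x),x2,x1) ≐ h(x1,g(g(x)),z).
Decompose g/1: g(v) ≐ x.
Bind x := g(v); substituting into the one remaining equation that mentions x gives: h(h(zero,g(x2),g(v)),x2,x1) ≐ h(x1,g(g(g(v))),z).
Decompose g/1: g(zero) ≐ v.
Bind v := g(zero); substituting into the remaining equation gives: h(h(zero,g(x2),g(g(zero))),x2,x1) ≐ h(x1,g(g(g(g(zero)))),z). Substituting into the earlier binding gives x := g(g(zero)).
Decompose h/3: h(zero,g(x2),g(g(zero))) ≐ x1,  x2 ≐ g(g(g(g(zero)))),  x1 ≐ z.
Bind x1 := h(zero,g(x2),g(g(zero))); substituting into the one remaining equation that mentions x1 gives: h(zero,g(x2),g(g(zero))) ≐ z.
Bind x2 := g(g(g(g(zero)))); substituting into the remaining equation gives: h(zero,g(g(g(g(g(zero))))),g(g(zero))) ≐ z. Substituting into the earlier binding gives x1 := h(zero,g(g(g(g(g(zero))))),g(g(zero))).
Bind z := h(zero,g(g(g(g(g(zero))))),g(g(zero))).
MGU = { x ↦ g(g(zero)), v ↦ g(zero), x1 ↦ h(zero,g(g(g(g(g(zero))))),g(g(zero))), x2 ↦ g(g(g(g(zero)))), z ↦ h(zero,g(g(g(g(g(zero))))),g(g(zero))) }, so z ↦ h(zero,g(g(g(g(g(zero))))),g(g(zero))).

h(zero,g(g(g(g(g(zero))))),g(g(zero)))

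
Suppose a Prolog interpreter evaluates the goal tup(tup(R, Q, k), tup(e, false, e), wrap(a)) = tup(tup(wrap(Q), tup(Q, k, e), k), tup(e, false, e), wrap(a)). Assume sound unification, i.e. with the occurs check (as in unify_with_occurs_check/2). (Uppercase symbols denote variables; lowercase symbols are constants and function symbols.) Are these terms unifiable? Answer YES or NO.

Decompose tup/3: tup(R, Q, k) = tup(wrap(Q), tup(Q, k, e), k),  tup(e, false, e) = tup(e, false, e),  wrap(a) = wrap(a).
Decompose tup/3: R = wrap(Q),  Q = tup(Q, k, e),  k = k.
Bind R := wrap(Q); no other remaining equation mentions R.
Occurs check fails: Q occurs in tup(Q, k, e); the equation Q = tup(Q, k, e) has no finite solution.

NO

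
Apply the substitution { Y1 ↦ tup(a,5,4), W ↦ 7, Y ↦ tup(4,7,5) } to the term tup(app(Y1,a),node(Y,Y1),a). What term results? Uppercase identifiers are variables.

tup(app(tup(a,5,4),a),node(tup(4,7,5),tup(a,5,4)),a)

Replace each occurrence of Y1 with tup(a,5,4).
Replace each occurrence of Y with tup(4,7,5).
Result: tup(app(tup(a,5,4),a),node(tup(4,7,5),tup(a,5,4)),a).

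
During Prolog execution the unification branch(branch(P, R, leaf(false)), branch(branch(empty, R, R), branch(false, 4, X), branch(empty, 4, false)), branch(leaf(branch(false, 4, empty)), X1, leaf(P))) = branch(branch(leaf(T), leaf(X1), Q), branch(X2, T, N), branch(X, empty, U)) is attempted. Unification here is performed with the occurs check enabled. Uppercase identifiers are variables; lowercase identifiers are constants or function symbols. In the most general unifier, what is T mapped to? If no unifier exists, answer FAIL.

Decompose branch/3: branch(P, R, leaf(false)) = branch(leaf(T), leaf(X1), Q),  branch(branch(empty, R, R), branch(false, 4, X), branch(empty, 4, false)) = branch(X2, T, N),  branch(leaf(branch(false, 4, empty)), X1, leaf(P)) = branch(X, empty, U).
Decompose branch/3: P = leaf(T),  R = leaf(X1),  leaf(false) = Q.
Bind P := leaf(T); substituting into the one remaining equation that mentions P gives: branch(leaf(branch(false, 4, empty)), X1, leaf(leaf(T))) = branch(X, empty, U).
Bind R := leaf(X1); substituting into the one remaining equation that mentions R gives: branch(branch(empty, leaf(X1), leaf(X1)), branch(false, 4, X), branch(empty, 4, false)) = branch(X2, T, N).
Bind Q := leaf(false); no other remaining equation mentions Q.
Decompose branch/3: branch(empty, leaf(X1), leaf(X1)) = X2,  branch(false, 4, X) = T,  branch(empty, 4, false) = N.
Bind X2 := branch(empty, leaf(X1), leaf(X1)); no other remaining equation mentions X2.
Bind T := branch(false, 4, X); substituting into the one remaining equation that mentions T gives: branch(leaf(branch(false, 4, empty)), X1, leaf(leaf(branch(false, 4, X)))) = branch(X, empty, U). Substituting into the earlier binding gives P := leaf(branch(false, 4, X)).
Bind N := branch(empty, 4, false); no other remaining equation mentions N.
Decompose branch/3: leaf(branch(false, 4, empty)) = X,  X1 = empty,  leaf(leaf(branch(false, 4, X))) = U.
Bind X := leaf(branch(false, 4, empty)); substituting into the one remaining equation that mentions X gives: leaf(leaf(branch(false, 4, leaf(branch(false, 4, empty))))) = U. Substituting into the earlier bindings gives P := leaf(branch(false, 4, leaf(branch(false, 4, empty)))), T := branch(false, 4, leaf(branch(false, 4, empty))).
Bind X1 := empty; no other remaining equation mentions X1. Substituting into the earlier bindings gives R := leaf(empty), X2 := branch(empty, leaf(empty), leaf(empty)).
Bind U := leaf(leaf(branch(false, 4, leaf(branch(false, 4, empty))))).
MGU = { P -> leaf(branch(false, 4, leaf(branch(false, 4, empty)))), R -> leaf(empty), Q -> leaf(false), X2 -> branch(empty, leaf(empty), leaf(empty)), T -> branch(false, 4, leaf(branch(false, 4, empty))), N -> branch(empty, 4, false), X -> leaf(branch(false, 4, empty)), X1 -> empty, U -> leaf(leaf(branch(false, 4, leaf(branch(false, 4, empty))))) }, so T -> branch(false, 4, leaf(branch(false, 4, empty))).

branch(false, 4, leaf(branch(false, 4, empty)))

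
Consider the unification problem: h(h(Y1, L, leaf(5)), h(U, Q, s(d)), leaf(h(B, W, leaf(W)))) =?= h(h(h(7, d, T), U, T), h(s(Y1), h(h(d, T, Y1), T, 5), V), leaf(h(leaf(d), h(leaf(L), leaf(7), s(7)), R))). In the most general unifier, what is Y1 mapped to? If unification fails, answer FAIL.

Decompose h/3: h(Y1, L, leaf(5)) =?= h(h(7, d, T), U, T),  h(U, Q, s(d)) =?= h(s(Y1), h(h(d, T, Y1), T, 5), V),  leaf(h(B, W, leaf(W))) =?= leaf(h(leaf(d), h(leaf(L), leaf(7), s(7)), R)).
Decompose h/3: Y1 =?= h(7, d, T),  L =?= U,  leaf(5) =?= T.
Bind Y1 := h(7, d, T); substituting into the one remaining equation that mentions Y1 gives: h(U, Q, s(d)) =?= h(s(h(7, d, T)), h(h(d, T, h(7, d, T)), T, 5), V).
Bind L := U; substituting into the one remaining equation that mentions L gives: leaf(h(B, W, leaf(W))) =?= leaf(h(leaf(d), h(leaf(U), leaf(7), s(7)), R)).
Bind T := leaf(5); substituting into the one remaining equation that mentions T gives: h(U, Q, s(d)) =?= h(s(h(7, d, leaf(5))), h(h(d, leaf(5), h(7, d, leaf(5))), leaf(5), 5), V). Substituting into the earlier binding gives Y1 := h(7, d, leaf(5)).
Decompose h/3: U =?= s(h(7, d, leaf(5))),  Q =?= h(h(d, leaf(5), h(7, d, leaf(5))), leaf(5), 5),  s(d) =?= V.
Bind U := s(h(7, d, leaf(5))); substituting into the one remaining equation that mentions U gives: leaf(h(B, W, leaf(W))) =?= leaf(h(leaf(d), h(leaf(s(h(7, d, leaf(5)))), leaf(7), s(7)), R)). Substituting into the earlier binding gives L := s(h(7, d, leaf(5))).
Bind Q := h(h(d, leaf(5), h(7, d, leaf(5))), leaf(5), 5); no other remaining equation mentions Q.
Bind V := s(d); no other remaining equation mentions V.
Decompose leaf/1: h(B, W, leaf(W)) =?= h(leaf(d), h(leaf(s(h(7, d, leaf(5)))), leaf(7), s(7)), R).
Decompose h/3: B =?= leaf(d),  W =?= h(leaf(s(h(7, d, leaf(5)))), leaf(7), s(7)),  leaf(W) =?= R.
Bind B := leaf(d); no other remaining equation mentions B.
Bind W := h(leaf(s(h(7, d, leaf(5)))), leaf(7), s(7)); substituting into the remaining equation gives: leaf(h(leaf(s(h(7, d, leaf(5)))), leaf(7), s(7))) =?= R.
Bind R := leaf(h(leaf(s(h(7, d, leaf(5)))), leaf(7), s(7))).
MGU = { Y1 := h(7, d, leaf(5)), L := s(h(7, d, leaf(5))), T := leaf(5), U := s(h(7, d, leaf(5))), Q := h(h(d, leaf(5), h(7, d, leaf(5))), leaf(5), 5), V := s(d), B := leaf(d), W := h(leaf(s(h(7, d, leaf(5)))), leaf(7), s(7)), R := leaf(h(leaf(s(h(7, d, leaf(5)))), leaf(7), s(7))) }, so Y1 := h(7, d, leaf(5)).

h(7, d, leaf(5))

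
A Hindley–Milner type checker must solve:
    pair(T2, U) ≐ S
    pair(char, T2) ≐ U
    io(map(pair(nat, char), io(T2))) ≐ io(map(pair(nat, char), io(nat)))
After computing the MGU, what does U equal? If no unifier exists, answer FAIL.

pair(char, nat)

Bind S := pair(T2, U); no other remaining equation mentions S.
Bind U := pair(char, T2); no other remaining equation mentions U. Substituting into the earlier binding gives S := pair(T2, pair(char, T2)).
Decompose io/1: map(pair(nat, char), io(T2)) ≐ map(pair(nat, char), io(nat)).
Decompose map/2: pair(nat, char) ≐ pair(nat, char),  io(T2) ≐ io(nat).
Delete trivial equation pair(nat, char) ≐ pair(nat, char).
Decompose io/1: T2 ≐ nat.
Bind T2 := nat. Substituting into the earlier bindings gives S := pair(nat, pair(char, nat)), U := pair(char, nat).
MGU = { S := pair(nat, pair(char, nat)), U := pair(char, nat), T2 := nat }, so U := pair(char, nat).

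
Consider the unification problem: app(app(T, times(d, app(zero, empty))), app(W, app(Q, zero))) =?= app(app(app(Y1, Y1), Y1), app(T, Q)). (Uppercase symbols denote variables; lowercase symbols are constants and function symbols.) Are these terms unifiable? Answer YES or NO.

NO

Decompose app/2: app(T, times(d, app(zero, empty))) =?= app(app(Y1, Y1), Y1),  app(W, app(Q, zero)) =?= app(T, Q).
Decompose app/2: T =?= app(Y1, Y1),  times(d, app(zero, empty)) =?= Y1.
Bind T := app(Y1, Y1); substituting into the one remaining equation that mentions T gives: app(W, app(Q, zero)) =?= app(app(Y1, Y1), Q).
Bind Y1 := times(d, app(zero, empty)); substituting into the remaining equation gives: app(W, app(Q, zero)) =?= app(app(times(d, app(zero, empty)), times(d, app(zero, empty))), Q). Substituting into the earlier binding gives T := app(times(d, app(zero, empty)), times(d, app(zero, empty))).
Decompose app/2: W =?= app(times(d, app(zero, empty)), times(d, app(zero, empty))),  app(Q, zero) =?= Q.
Bind W := app(times(d, app(zero, empty)), times(d, app(zero, empty))); no other remaining equation mentions W.
Occurs check fails: Q occurs in app(Q, zero); the equation Q =?= app(Q, zero) has no finite solution.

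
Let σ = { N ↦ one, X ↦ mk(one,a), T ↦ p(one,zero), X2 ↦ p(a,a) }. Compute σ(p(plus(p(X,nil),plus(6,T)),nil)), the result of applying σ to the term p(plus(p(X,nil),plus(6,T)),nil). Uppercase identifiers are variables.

p(plus(p(mk(one,a),nil),plus(6,p(one,zero))),nil)

Replace each occurrence of X with mk(one,a).
Replace each occurrence of T with p(one,zero).
Result: p(plus(p(mk(one,a),nil),plus(6,p(one,zero))),nil).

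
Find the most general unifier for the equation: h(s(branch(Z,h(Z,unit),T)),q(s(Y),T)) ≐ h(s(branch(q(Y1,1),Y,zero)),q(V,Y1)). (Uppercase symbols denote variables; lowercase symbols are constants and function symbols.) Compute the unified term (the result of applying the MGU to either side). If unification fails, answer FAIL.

Decompose h/2: s(branch(Z,h(Z,unit),T)) ≐ s(branch(q(Y1,1),Y,zero)),  q(s(Y),T) ≐ q(V,Y1).
Decompose s/1: branch(Z,h(Z,unit),T) ≐ branch(q(Y1,1),Y,zero).
Decompose branch/3: Z ≐ q(Y1,1),  h(Z,unit) ≐ Y,  T ≐ zero.
Bind Z := q(Y1,1); substituting into the one remaining equation that mentions Z gives: h(q(Y1,1),unit) ≐ Y.
Bind Y := h(q(Y1,1),unit); substituting into the one remaining equation that mentions Y gives: q(s(h(q(Y1,1),unit)),T) ≐ q(V,Y1).
Bind T := zero; substituting into the remaining equation gives: q(s(h(q(Y1,1),unit)),zero) ≐ q(V,Y1).
Decompose q/2: s(h(q(Y1,1),unit)) ≐ V,  zero ≐ Y1.
Bind V := s(h(q(Y1,1),unit)); no other remaining equation mentions V.
Bind Y1 := zero. Substituting into the earlier bindings gives Z := q(zero,1), Y := h(q(zero,1),unit), V := s(h(q(zero,1),unit)).
Applying the MGU to either side gives h(s(branch(q(zero,1),h(q(zero,1),unit),zero)),q(s(h(q(zero,1),unit)),zero)).

h(s(branch(q(zero,1),h(q(zero,1),unit),zero)),q(s(h(q(zero,1),unit)),zero))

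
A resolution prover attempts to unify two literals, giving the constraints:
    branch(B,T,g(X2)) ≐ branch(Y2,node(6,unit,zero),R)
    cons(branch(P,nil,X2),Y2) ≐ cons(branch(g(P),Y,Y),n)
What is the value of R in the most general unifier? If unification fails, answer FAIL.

FAIL

Decompose branch/3: B ≐ Y2,  T ≐ node(6,unit,zero),  g(X2) ≐ R.
Bind B := Y2; no other remaining equation mentions B.
Bind T := node(6,unit,zero); no other remaining equation mentions T.
Bind R := g(X2); no other remaining equation mentions R.
Decompose cons/2: branch(P,nil,X2) ≐ branch(g(P),Y,Y),  Y2 ≐ n.
Decompose branch/3: P ≐ g(P),  nil ≐ Y,  X2 ≐ Y.
Occurs check fails: P occurs in g(P); the equation P ≐ g(P) has no finite solution.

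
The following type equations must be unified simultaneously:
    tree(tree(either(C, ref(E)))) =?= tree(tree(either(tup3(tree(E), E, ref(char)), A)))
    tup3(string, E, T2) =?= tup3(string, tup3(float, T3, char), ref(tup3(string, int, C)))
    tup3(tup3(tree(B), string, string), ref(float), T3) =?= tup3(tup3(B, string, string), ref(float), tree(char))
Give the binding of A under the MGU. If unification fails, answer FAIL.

FAIL

Decompose tree/1: tree(either(C, ref(E))) =?= tree(either(tup3(tree(E), E, ref(char)), A)).
Decompose tree/1: either(C, ref(E)) =?= either(tup3(tree(E), E, ref(char)), A).
Decompose either/2: C =?= tup3(tree(E), E, ref(char)),  ref(E) =?= A.
Bind C := tup3(tree(E), E, ref(char)); substituting into the one remaining equation that mentions C gives: tup3(string, E, T2) =?= tup3(string, tup3(float, T3, char), ref(tup3(string, int, tup3(tree(E), E, ref(char))))).
Bind A := ref(E); no other remaining equation mentions A.
Decompose tup3/3: string =?= string,  E =?= tup3(float, T3, char),  T2 =?= ref(tup3(string, int, tup3(tree(E), E, ref(char)))).
Delete trivial equation string =?= string.
Bind E := tup3(float, T3, char); substituting into the one remaining equation that mentions E gives: T2 =?= ref(tup3(string, int, tup3(tree(tup3(float, T3, char)), tup3(float, T3, char), ref(char)))). Substituting into the earlier bindings gives C := tup3(tree(tup3(float, T3, char)), tup3(float, T3, char), ref(char)), A := ref(tup3(float, T3, char)).
Bind T2 := ref(tup3(string, int, tup3(tree(tup3(float, T3, char)), tup3(float, T3, char), ref(char)))); no other remaining equation mentions T2.
Decompose tup3/3: tup3(tree(B), string, string) =?= tup3(B, string, string),  ref(float) =?= ref(float),  T3 =?= tree(char).
Decompose tup3/3: tree(B) =?= B,  string =?= string,  string =?= string.
Occurs check fails: B occurs in tree(B); the equation B =?= tree(B) has no finite solution.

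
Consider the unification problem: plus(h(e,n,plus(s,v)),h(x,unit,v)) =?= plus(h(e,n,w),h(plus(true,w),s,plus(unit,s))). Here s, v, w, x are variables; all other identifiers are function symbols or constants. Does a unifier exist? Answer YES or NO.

YES

Decompose plus/2: h(e,n,plus(s,v)) =?= h(e,n,w),  h(x,unit,v) =?= h(plus(true,w),s,plus(unit,s)).
Decompose h/3: e =?= e,  n =?= n,  plus(s,v) =?= w.
Delete trivial equation e =?= e.
Delete trivial equation n =?= n.
Bind w := plus(s,v); substituting into the remaining equation gives: h(x,unit,v) =?= h(plus(true,plus(s,v)),s,plus(unit,s)).
Decompose h/3: x =?= plus(true,plus(s,v)),  unit =?= s,  v =?= plus(unit,s).
Bind x := plus(true,plus(s,v)); no other remaining equation mentions x.
Bind s := unit; substituting into the remaining equation gives: v =?= plus(unit,unit). Substituting into the earlier bindings gives w := plus(unit,v), x := plus(true,plus(unit,v)).
Bind v := plus(unit,unit). Substituting into the earlier bindings gives w := plus(unit,plus(unit,unit)), x := plus(true,plus(unit,plus(unit,unit))).
No equations remain and no clash or occurs-check failure arose, so a unifier exists.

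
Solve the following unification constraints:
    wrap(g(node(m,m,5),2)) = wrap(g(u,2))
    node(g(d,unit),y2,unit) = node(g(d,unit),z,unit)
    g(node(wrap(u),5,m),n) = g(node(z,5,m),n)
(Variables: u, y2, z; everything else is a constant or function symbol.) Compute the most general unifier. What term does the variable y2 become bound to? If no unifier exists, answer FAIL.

wrap(node(m,m,5))

Decompose wrap/1: g(node(m,m,5),2) = g(u,2).
Decompose g/2: node(m,m,5) = u,  2 = 2.
Bind u := node(m,m,5); substituting into the one remaining equation that mentions u gives: g(node(wrap(node(m,m,5)),5,m),n) = g(node(z,5,m),n).
Delete trivial equation 2 = 2.
Decompose node/3: g(d,unit) = g(d,unit),  y2 = z,  unit = unit.
Delete trivial equation g(d,unit) = g(d,unit).
Bind y2 := z; no other remaining equation mentions y2.
Delete trivial equation unit = unit.
Decompose g/2: node(wrap(node(m,m,5)),5,m) = node(z,5,m),  n = n.
Decompose node/3: wrap(node(m,m,5)) = z,  5 = 5,  m = m.
Bind z := wrap(node(m,m,5)); no other remaining equation mentions z. Substituting into the earlier binding gives y2 := wrap(node(m,m,5)).
Delete trivial equation 5 = 5.
Delete trivial equation m = m.
Delete trivial equation n = n.
MGU = { u := node(m,m,5), y2 := wrap(node(m,m,5)), z := wrap(node(m,m,5)) }, so y2 := wrap(node(m,m,5)).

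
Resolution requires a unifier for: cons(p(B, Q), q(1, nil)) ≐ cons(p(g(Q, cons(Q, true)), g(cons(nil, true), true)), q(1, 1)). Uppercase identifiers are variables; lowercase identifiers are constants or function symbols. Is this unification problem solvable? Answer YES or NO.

Decompose cons/2: p(B, Q) ≐ p(g(Q, cons(Q, true)), g(cons(nil, true), true)),  q(1, nil) ≐ q(1, 1).
Decompose p/2: B ≐ g(Q, cons(Q, true)),  Q ≐ g(cons(nil, true), true).
Bind B := g(Q, cons(Q, true)); no other remaining equation mentions B.
Bind Q := g(cons(nil, true), true); no other remaining equation mentions Q. Substituting into the earlier binding gives B := g(g(cons(nil, true), true), cons(g(cons(nil, true), true), true)).
Decompose q/2: 1 ≐ 1,  nil ≐ 1.
Delete trivial equation 1 ≐ 1.
Clash: constants nil and 1 differ; no unifier exists.

NO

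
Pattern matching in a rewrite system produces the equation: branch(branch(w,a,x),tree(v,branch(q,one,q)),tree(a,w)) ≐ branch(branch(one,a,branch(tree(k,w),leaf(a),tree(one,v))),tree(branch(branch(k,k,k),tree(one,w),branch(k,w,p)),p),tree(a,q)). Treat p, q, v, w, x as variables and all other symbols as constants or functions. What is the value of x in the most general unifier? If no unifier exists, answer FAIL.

Decompose branch/3: branch(w,a,x) ≐ branch(one,a,branch(tree(k,w),leaf(a),tree(one,v))),  tree(v,branch(q,one,q)) ≐ tree(branch(branch(k,k,k),tree(one,w),branch(k,w,p)),p),  tree(a,w) ≐ tree(a,q).
Decompose branch/3: w ≐ one,  a ≐ a,  x ≐ branch(tree(k,w),leaf(a),tree(one,v)).
Bind w := one; substituting into the 3 remaining equations that mention w gives: x ≐ branch(tree(k,one),leaf(a),tree(one,v)),  tree(v,branch(q,one,q)) ≐ tree(branch(branch(k,k,k),tree(one,one),branch(k,one,p)),p),  tree(a,one) ≐ tree(a,q).
Delete trivial equation a ≐ a.
Bind x := branch(tree(k,one),leaf(a),tree(one,v)); no other remaining equation mentions x.
Decompose tree/2: v ≐ branch(branch(k,k,k),tree(one,one),branch(k,one,p)),  branch(q,one,q) ≐ p.
Bind v := branch(branch(k,k,k),tree(one,one),branch(k,one,p)); no other remaining equation mentions v. Substituting into the earlier binding gives x := branch(tree(k,one),leaf(a),tree(one,branch(branch(k,k,k),tree(one,one),branch(k,one,p)))).
Bind p := branch(q,one,q); no other remaining equation mentions p. Substituting into the earlier bindings gives x := branch(tree(k,one),leaf(a),tree(one,branch(branch(k,k,k),tree(one,one),branch(k,one,branch(q,one,q))))), v := branch(branch(k,k,k),tree(one,one),branch(k,one,branch(q,one,q))).
Decompose tree/2: a ≐ a,  one ≐ q.
Delete trivial equation a ≐ a.
Bind q := one. Substituting into the earlier bindings gives x := branch(tree(k,one),leaf(a),tree(one,branch(branch(k,k,k),tree(one,one),branch(k,one,branch(one,one,one))))), v := branch(branch(k,k,k),tree(one,one),branch(k,one,branch(one,one,one))), p := branch(one,one,one).
MGU = { w := one, x := branch(tree(k,one),leaf(a),tree(one,branch(branch(k,k,k),tree(one,one),branch(k,one,branch(one,one,one))))), v := branch(branch(k,k,k),tree(one,one),branch(k,one,branch(one,one,one))), p := branch(one,one,one), q := one }, so x := branch(tree(k,one),leaf(a),tree(one,branch(branch(k,k,k),tree(one,one),branch(k,one,branch(one,one,one))))).

branch(tree(k,one),leaf(a),tree(one,branch(branch(k,k,k),tree(one,one),branch(k,one,branch(one,one,one)))))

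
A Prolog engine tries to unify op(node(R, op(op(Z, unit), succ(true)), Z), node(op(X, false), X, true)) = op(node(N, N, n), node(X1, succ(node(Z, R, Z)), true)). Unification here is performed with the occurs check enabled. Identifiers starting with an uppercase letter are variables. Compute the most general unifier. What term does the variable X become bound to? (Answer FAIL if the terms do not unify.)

Decompose op/2: node(R, op(op(Z, unit), succ(true)), Z) = node(N, N, n),  node(op(X, false), X, true) = node(X1, succ(node(Z, R, Z)), true).
Decompose node/3: R = N,  op(op(Z, unit), succ(true)) = N,  Z = n.
Bind R := N; substituting into the one remaining equation that mentions R gives: node(op(X, false), X, true) = node(X1, succ(node(Z, N, Z)), true).
Bind N := op(op(Z, unit), succ(true)); substituting into the one remaining equation that mentions N gives: node(op(X, false), X, true) = node(X1, succ(node(Z, op(op(Z, unit), succ(true)), Z)), true). Substituting into the earlier binding gives R := op(op(Z, unit), succ(true)).
Bind Z := n; substituting into the remaining equation gives: node(op(X, false), X, true) = node(X1, succ(node(n, op(op(n, unit), succ(true)), n)), true). Substituting into the earlier bindings gives R := op(op(n, unit), succ(true)), N := op(op(n, unit), succ(true)).
Decompose node/3: op(X, false) = X1,  X = succ(node(n, op(op(n, unit), succ(true)), n)),  true = true.
Bind X1 := op(X, false); no other remaining equation mentions X1.
Bind X := succ(node(n, op(op(n, unit), succ(true)), n)); no other remaining equation mentions X. Substituting into the earlier binding gives X1 := op(succ(node(n, op(op(n, unit), succ(true)), n)), false).
Delete trivial equation true = true.
MGU = { R ↦ op(op(n, unit), succ(true)), N ↦ op(op(n, unit), succ(true)), Z ↦ n, X1 ↦ op(succ(node(n, op(op(n, unit), succ(true)), n)), false), X ↦ succ(node(n, op(op(n, unit), succ(true)), n)) }, so X ↦ succ(node(n, op(op(n, unit), succ(true)), n)).

succ(node(n, op(op(n, unit), succ(true)), n))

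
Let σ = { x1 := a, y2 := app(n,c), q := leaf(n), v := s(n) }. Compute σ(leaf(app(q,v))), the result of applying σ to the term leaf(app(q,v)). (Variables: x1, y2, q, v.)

leaf(app(leaf(n),s(n)))

Replace each occurrence of q with leaf(n).
Replace each occurrence of v with s(n).
Result: leaf(app(leaf(n),s(n))).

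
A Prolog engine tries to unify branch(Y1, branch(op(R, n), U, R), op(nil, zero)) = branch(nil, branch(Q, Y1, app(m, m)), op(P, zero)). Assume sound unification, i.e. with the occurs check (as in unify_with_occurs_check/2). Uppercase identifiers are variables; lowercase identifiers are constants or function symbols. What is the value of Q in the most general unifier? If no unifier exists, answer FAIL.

Decompose branch/3: Y1 = nil,  branch(op(R, n), U, R) = branch(Q, Y1, app(m, m)),  op(nil, zero) = op(P, zero).
Bind Y1 := nil; substituting into the one remaining equation that mentions Y1 gives: branch(op(R, n), U, R) = branch(Q, nil, app(m, m)).
Decompose branch/3: op(R, n) = Q,  U = nil,  R = app(m, m).
Bind Q := op(R, n); no other remaining equation mentions Q.
Bind U := nil; no other remaining equation mentions U.
Bind R := app(m, m); no other remaining equation mentions R. Substituting into the earlier binding gives Q := op(app(m, m), n).
Decompose op/2: nil = P,  zero = zero.
Bind P := nil; no other remaining equation mentions P.
Delete trivial equation zero = zero.
MGU = { Y1 -> nil, Q -> op(app(m, m), n), U -> nil, R -> app(m, m), P -> nil }, so Q -> op(app(m, m), n).

op(app(m, m), n)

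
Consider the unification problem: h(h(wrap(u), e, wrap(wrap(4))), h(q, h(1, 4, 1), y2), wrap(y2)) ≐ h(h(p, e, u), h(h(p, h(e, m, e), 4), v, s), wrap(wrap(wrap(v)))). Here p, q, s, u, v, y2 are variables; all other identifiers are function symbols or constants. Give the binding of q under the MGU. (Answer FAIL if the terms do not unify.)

h(wrap(wrap(wrap(4))), h(e, m, e), 4)

Decompose h/3: h(wrap(u), e, wrap(wrap(4))) ≐ h(p, e, u),  h(q, h(1, 4, 1), y2) ≐ h(h(p, h(e, m, e), 4), v, s),  wrap(y2) ≐ wrap(wrap(wrap(v))).
Decompose h/3: wrap(u) ≐ p,  e ≐ e,  wrap(wrap(4)) ≐ u.
Bind p := wrap(u); substituting into the one remaining equation that mentions p gives: h(q, h(1, 4, 1), y2) ≐ h(h(wrap(u), h(e, m, e), 4), v, s).
Delete trivial equation e ≐ e.
Bind u := wrap(wrap(4)); substituting into the one remaining equation that mentions u gives: h(q, h(1, 4, 1), y2) ≐ h(h(wrap(wrap(wrap(4))), h(e, m, e), 4), v, s). Substituting into the earlier binding gives p := wrap(wrap(wrap(4))).
Decompose h/3: q ≐ h(wrap(wrap(wrap(4))), h(e, m, e), 4),  h(1, 4, 1) ≐ v,  y2 ≐ s.
Bind q := h(wrap(wrap(wrap(4))), h(e, m, e), 4); no other remaining equation mentions q.
Bind v := h(1, 4, 1); substituting into the one remaining equation that mentions v gives: wrap(y2) ≐ wrap(wrap(wrap(h(1, 4, 1)))).
Bind y2 := s; substituting into the remaining equation gives: wrap(s) ≐ wrap(wrap(wrap(h(1, 4, 1)))).
Decompose wrap/1: s ≐ wrap(wrap(h(1, 4, 1))).
Bind s := wrap(wrap(h(1, 4, 1))). Substituting into the earlier binding gives y2 := wrap(wrap(h(1, 4, 1))).
MGU = { p -> wrap(wrap(wrap(4))), u -> wrap(wrap(4)), q -> h(wrap(wrap(wrap(4))), h(e, m, e), 4), v -> h(1, 4, 1), y2 -> wrap(wrap(h(1, 4, 1))), s -> wrap(wrap(h(1, 4, 1))) }, so q -> h(wrap(wrap(wrap(4))), h(e, m, e), 4).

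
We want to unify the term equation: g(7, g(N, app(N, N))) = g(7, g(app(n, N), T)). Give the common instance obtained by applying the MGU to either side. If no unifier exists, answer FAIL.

FAIL

Decompose g/2: 7 = 7,  g(N, app(N, N)) = g(app(n, N), T).
Delete trivial equation 7 = 7.
Decompose g/2: N = app(n, N),  app(N, N) = T.
Occurs check fails: N occurs in app(n, N); the equation N = app(n, N) has no finite solution.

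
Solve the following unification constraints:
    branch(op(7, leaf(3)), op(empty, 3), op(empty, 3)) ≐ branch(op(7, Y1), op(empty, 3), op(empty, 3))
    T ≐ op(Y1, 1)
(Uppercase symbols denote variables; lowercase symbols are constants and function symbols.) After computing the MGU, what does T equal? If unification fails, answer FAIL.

op(leaf(3), 1)

Decompose branch/3: op(7, leaf(3)) ≐ op(7, Y1),  op(empty, 3) ≐ op(empty, 3),  op(empty, 3) ≐ op(empty, 3).
Decompose op/2: 7 ≐ 7,  leaf(3) ≐ Y1.
Delete trivial equation 7 ≐ 7.
Bind Y1 := leaf(3); substituting into the one remaining equation that mentions Y1 gives: T ≐ op(leaf(3), 1).
Delete trivial equation op(empty, 3) ≐ op(empty, 3).
Delete trivial equation op(empty, 3) ≐ op(empty, 3).
Bind T := op(leaf(3), 1).
MGU = { Y1 := leaf(3), T := op(leaf(3), 1) }, so T := op(leaf(3), 1).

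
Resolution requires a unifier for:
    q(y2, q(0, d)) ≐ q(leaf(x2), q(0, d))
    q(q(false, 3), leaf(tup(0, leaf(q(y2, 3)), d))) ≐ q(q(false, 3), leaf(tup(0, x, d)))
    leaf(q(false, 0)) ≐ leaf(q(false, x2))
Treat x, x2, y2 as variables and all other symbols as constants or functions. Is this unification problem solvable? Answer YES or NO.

YES

Decompose q/2: y2 ≐ leaf(x2),  q(0, d) ≐ q(0, d).
Bind y2 := leaf(x2); substituting into the one remaining equation that mentions y2 gives: q(q(false, 3), leaf(tup(0, leaf(q(leaf(x2), 3)), d))) ≐ q(q(false, 3), leaf(tup(0, x, d))).
Delete trivial equation q(0, d) ≐ q(0, d).
Decompose q/2: q(false, 3) ≐ q(false, 3),  leaf(tup(0, leaf(q(leaf(x2), 3)), d)) ≐ leaf(tup(0, x, d)).
Delete trivial equation q(false, 3) ≐ q(false, 3).
Decompose leaf/1: tup(0, leaf(q(leaf(x2), 3)), d) ≐ tup(0, x, d).
Decompose tup/3: 0 ≐ 0,  leaf(q(leaf(x2), 3)) ≐ x,  d ≐ d.
Delete trivial equation 0 ≐ 0.
Bind x := leaf(q(leaf(x2), 3)); no other remaining equation mentions x.
Delete trivial equation d ≐ d.
Decompose leaf/1: q(false, 0) ≐ q(false, x2).
Decompose q/2: false ≐ false,  0 ≐ x2.
Delete trivial equation false ≐ false.
Bind x2 := 0. Substituting into the earlier bindings gives y2 := leaf(0), x := leaf(q(leaf(0), 3)).
No equations remain and no clash or occurs-check failure arose, so a unifier exists.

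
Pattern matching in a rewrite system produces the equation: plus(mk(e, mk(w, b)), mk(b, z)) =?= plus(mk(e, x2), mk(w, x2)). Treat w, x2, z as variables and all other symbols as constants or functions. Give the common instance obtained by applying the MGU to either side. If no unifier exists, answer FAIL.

Decompose plus/2: mk(e, mk(w, b)) =?= mk(e, x2),  mk(b, z) =?= mk(w, x2).
Decompose mk/2: e =?= e,  mk(w, b) =?= x2.
Delete trivial equation e =?= e.
Bind x2 := mk(w, b); substituting into the remaining equation gives: mk(b, z) =?= mk(w, mk(w, b)).
Decompose mk/2: b =?= w,  z =?= mk(w, b).
Bind w := b; substituting into the remaining equation gives: z =?= mk(b, b). Substituting into the earlier binding gives x2 := mk(b, b).
Bind z := mk(b, b).
Applying the MGU to either side gives plus(mk(e, mk(b, b)), mk(b, mk(b, b))).

plus(mk(e, mk(b, b)), mk(b, mk(b, b)))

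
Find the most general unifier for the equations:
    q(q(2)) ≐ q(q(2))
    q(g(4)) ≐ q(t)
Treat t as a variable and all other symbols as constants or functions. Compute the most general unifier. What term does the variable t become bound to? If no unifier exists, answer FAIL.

Delete trivial equation q(q(2)) ≐ q(q(2)).
Decompose q/1: g(4) ≐ t.
Bind t := g(4).
MGU = { t -> g(4) }, so t -> g(4).

g(4)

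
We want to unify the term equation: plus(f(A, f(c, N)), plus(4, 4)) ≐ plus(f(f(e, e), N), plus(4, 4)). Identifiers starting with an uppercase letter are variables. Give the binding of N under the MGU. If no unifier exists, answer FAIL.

FAIL

Decompose plus/2: f(A, f(c, N)) ≐ f(f(e, e), N),  plus(4, 4) ≐ plus(4, 4).
Decompose f/2: A ≐ f(e, e),  f(c, N) ≐ N.
Bind A := f(e, e); no other remaining equation mentions A.
Occurs check fails: N occurs in f(c, N); the equation N ≐ f(c, N) has no finite solution.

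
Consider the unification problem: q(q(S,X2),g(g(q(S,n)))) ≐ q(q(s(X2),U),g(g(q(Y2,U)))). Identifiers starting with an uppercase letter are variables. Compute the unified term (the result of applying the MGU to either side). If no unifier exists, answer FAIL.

q(q(s(n),n),g(g(q(s(n),n))))

Decompose q/2: q(S,X2) ≐ q(s(X2),U),  g(g(q(S,n))) ≐ g(g(q(Y2,U))).
Decompose q/2: S ≐ s(X2),  X2 ≐ U.
Bind S := s(X2); substituting into the one remaining equation that mentions S gives: g(g(q(s(X2),n))) ≐ g(g(q(Y2,U))).
Bind X2 := U; substituting into the remaining equation gives: g(g(q(s(U),n))) ≐ g(g(q(Y2,U))). Substituting into the earlier binding gives S := s(U).
Decompose g/1: g(q(s(U),n)) ≐ g(q(Y2,U)).
Decompose g/1: q(s(U),n) ≐ q(Y2,U).
Decompose q/2: s(U) ≐ Y2,  n ≐ U.
Bind Y2 := s(U); no other remaining equation mentions Y2.
Bind U := n. Substituting into the earlier bindings gives S := s(n), X2 := n, Y2 := s(n).
Applying the MGU to either side gives q(q(s(n),n),g(g(q(s(n),n)))).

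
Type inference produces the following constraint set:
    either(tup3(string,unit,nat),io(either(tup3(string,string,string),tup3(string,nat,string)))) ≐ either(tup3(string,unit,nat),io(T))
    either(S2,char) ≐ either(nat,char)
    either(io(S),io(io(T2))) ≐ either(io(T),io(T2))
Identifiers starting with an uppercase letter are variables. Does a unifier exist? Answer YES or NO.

Decompose either/2: tup3(string,unit,nat) ≐ tup3(string,unit,nat),  io(either(tup3(string,string,string),tup3(string,nat,string))) ≐ io(T).
Delete trivial equation tup3(string,unit,nat) ≐ tup3(string,unit,nat).
Decompose io/1: either(tup3(string,string,string),tup3(string,nat,string)) ≐ T.
Bind T := either(tup3(string,string,string),tup3(string,nat,string)); substituting into the one remaining equation that mentions T gives: either(io(S),io(io(T2))) ≐ either(io(either(tup3(string,string,string),tup3(string,nat,string))),io(T2)).
Decompose either/2: S2 ≐ nat,  char ≐ char.
Bind S2 := nat; no other remaining equation mentions S2.
Delete trivial equation char ≐ char.
Decompose either/2: io(S) ≐ io(either(tup3(string,string,string),tup3(string,nat,string))),  io(io(T2)) ≐ io(T2).
Decompose io/1: S ≐ either(tup3(string,string,string),tup3(string,nat,string)).
Bind S := either(tup3(string,string,string),tup3(string,nat,string)); no other remaining equation mentions S.
Decompose io/1: io(T2) ≐ T2.
Occurs check fails: T2 occurs in io(T2); the equation T2 ≐ io(T2) has no finite solution.

NO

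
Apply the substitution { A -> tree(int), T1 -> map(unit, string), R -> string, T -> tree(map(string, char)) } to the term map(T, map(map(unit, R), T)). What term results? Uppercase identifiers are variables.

map(tree(map(string, char)), map(map(unit, string), tree(map(string, char))))

Replace each occurrence of R with string.
Replace each occurrence of T with tree(map(string, char)).
Result: map(tree(map(string, char)), map(map(unit, string), tree(map(string, char)))).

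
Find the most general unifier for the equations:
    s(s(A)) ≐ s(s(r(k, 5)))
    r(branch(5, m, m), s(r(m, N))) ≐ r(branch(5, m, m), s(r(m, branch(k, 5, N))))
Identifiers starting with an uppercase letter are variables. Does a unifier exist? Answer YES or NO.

NO

Decompose s/1: s(A) ≐ s(r(k, 5)).
Decompose s/1: A ≐ r(k, 5).
Bind A := r(k, 5); no other remaining equation mentions A.
Decompose r/2: branch(5, m, m) ≐ branch(5, m, m),  s(r(m, N)) ≐ s(r(m, branch(k, 5, N))).
Delete trivial equation branch(5, m, m) ≐ branch(5, m, m).
Decompose s/1: r(m, N) ≐ r(m, branch(k, 5, N)).
Decompose r/2: m ≐ m,  N ≐ branch(k, 5, N).
Delete trivial equation m ≐ m.
Occurs check fails: N occurs in branch(k, 5, N); the equation N ≐ branch(k, 5, N) has no finite solution.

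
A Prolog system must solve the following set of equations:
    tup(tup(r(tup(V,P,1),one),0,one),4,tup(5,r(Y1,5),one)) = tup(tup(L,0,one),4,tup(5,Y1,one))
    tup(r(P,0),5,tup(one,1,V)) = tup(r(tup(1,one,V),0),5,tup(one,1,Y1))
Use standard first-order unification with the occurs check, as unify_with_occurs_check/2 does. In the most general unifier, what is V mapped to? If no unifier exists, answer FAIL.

FAIL

Decompose tup/3: tup(r(tup(V,P,1),one),0,one) = tup(L,0,one),  4 = 4,  tup(5,r(Y1,5),one) = tup(5,Y1,one).
Decompose tup/3: r(tup(V,P,1),one) = L,  0 = 0,  one = one.
Bind L := r(tup(V,P,1),one); no other remaining equation mentions L.
Delete trivial equation 0 = 0.
Delete trivial equation one = one.
Delete trivial equation 4 = 4.
Decompose tup/3: 5 = 5,  r(Y1,5) = Y1,  one = one.
Delete trivial equation 5 = 5.
Occurs check fails: Y1 occurs in r(Y1,5); the equation Y1 = r(Y1,5) has no finite solution.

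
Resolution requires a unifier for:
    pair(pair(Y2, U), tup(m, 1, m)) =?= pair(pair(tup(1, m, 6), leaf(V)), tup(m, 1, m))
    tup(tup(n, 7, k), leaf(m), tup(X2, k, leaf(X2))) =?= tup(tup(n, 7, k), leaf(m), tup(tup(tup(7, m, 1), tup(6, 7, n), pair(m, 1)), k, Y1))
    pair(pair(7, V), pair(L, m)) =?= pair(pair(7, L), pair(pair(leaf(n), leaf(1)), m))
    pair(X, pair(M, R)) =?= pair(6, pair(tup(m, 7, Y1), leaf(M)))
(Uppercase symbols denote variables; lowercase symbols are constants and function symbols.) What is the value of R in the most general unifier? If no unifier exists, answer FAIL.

leaf(tup(m, 7, leaf(tup(tup(7, m, 1), tup(6, 7, n), pair(m, 1)))))

Decompose pair/2: pair(Y2, U) =?= pair(tup(1, m, 6), leaf(V)),  tup(m, 1, m) =?= tup(m, 1, m).
Decompose pair/2: Y2 =?= tup(1, m, 6),  U =?= leaf(V).
Bind Y2 := tup(1, m, 6); no other remaining equation mentions Y2.
Bind U := leaf(V); no other remaining equation mentions U.
Delete trivial equation tup(m, 1, m) =?= tup(m, 1, m).
Decompose tup/3: tup(n, 7, k) =?= tup(n, 7, k),  leaf(m) =?= leaf(m),  tup(X2, k, leaf(X2)) =?= tup(tup(tup(7, m, 1), tup(6, 7, n), pair(m, 1)), k, Y1).
Delete trivial equation tup(n, 7, k) =?= tup(n, 7, k).
Delete trivial equation leaf(m) =?= leaf(m).
Decompose tup/3: X2 =?= tup(tup(7, m, 1), tup(6, 7, n), pair(m, 1)),  k =?= k,  leaf(X2) =?= Y1.
Bind X2 := tup(tup(7, m, 1), tup(6, 7, n), pair(m, 1)); substituting into the one remaining equation that mentions X2 gives: leaf(tup(tup(7, m, 1), tup(6, 7, n), pair(m, 1))) =?= Y1.
Delete trivial equation k =?= k.
Bind Y1 := leaf(tup(tup(7, m, 1), tup(6, 7, n), pair(m, 1))); substituting into the one remaining equation that mentions Y1 gives: pair(X, pair(M, R)) =?= pair(6, pair(tup(m, 7, leaf(tup(tup(7, m, 1), tup(6, 7, n), pair(m, 1)))), leaf(M))).
Decompose pair/2: pair(7, V) =?= pair(7, L),  pair(L, m) =?= pair(pair(leaf(n), leaf(1)), m).
Decompose pair/2: 7 =?= 7,  V =?= L.
Delete trivial equation 7 =?= 7.
Bind V := L; no other remaining equation mentions V. Substituting into the earlier binding gives U := leaf(L).
Decompose pair/2: L =?= pair(leaf(n), leaf(1)),  m =?= m.
Bind L := pair(leaf(n), leaf(1)); no other remaining equation mentions L. Substituting into the earlier bindings gives U := leaf(pair(leaf(n), leaf(1))), V := pair(leaf(n), leaf(1)).
Delete trivial equation m =?= m.
Decompose pair/2: X =?= 6,  pair(M, R) =?= pair(tup(m, 7, leaf(tup(tup(7, m, 1), tup(6, 7, n), pair(m, 1)))), leaf(M)).
Bind X := 6; no other remaining equation mentions X.
Decompose pair/2: M =?= tup(m, 7, leaf(tup(tup(7, m, 1), tup(6, 7, n), pair(m, 1)))),  R =?= leaf(M).
Bind M := tup(m, 7, leaf(tup(tup(7, m, 1), tup(6, 7, n), pair(m, 1)))); substituting into the remaining equation gives: R =?= leaf(tup(m, 7, leaf(tup(tup(7, m, 1), tup(6, 7, n), pair(m, 1))))).
Bind R := leaf(tup(m, 7, leaf(tup(tup(7, m, 1), tup(6, 7, n), pair(m, 1))))).
MGU = { Y2 -> tup(1, m, 6), U -> leaf(pair(leaf(n), leaf(1))), X2 -> tup(tup(7, m, 1), tup(6, 7, n), pair(m, 1)), Y1 -> leaf(tup(tup(7, m, 1), tup(6, 7, n), pair(m, 1))), V -> pair(leaf(n), leaf(1)), L -> pair(leaf(n), leaf(1)), X -> 6, M -> tup(m, 7, leaf(tup(tup(7, m, 1), tup(6, 7, n), pair(m, 1)))), R -> leaf(tup(m, 7, leaf(tup(tup(7, m, 1), tup(6, 7, n), pair(m, 1))))) }, so R -> leaf(tup(m, 7, leaf(tup(tup(7, m, 1), tup(6, 7, n), pair(m, 1))))).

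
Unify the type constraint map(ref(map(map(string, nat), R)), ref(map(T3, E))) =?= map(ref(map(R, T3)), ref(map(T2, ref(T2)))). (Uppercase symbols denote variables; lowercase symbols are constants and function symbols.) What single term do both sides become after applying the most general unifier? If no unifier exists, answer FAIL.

map(ref(map(map(string, nat), map(string, nat))), ref(map(map(string, nat), ref(map(string, nat)))))

Decompose map/2: ref(map(map(string, nat), R)) =?= ref(map(R, T3)),  ref(map(T3, E)) =?= ref(map(T2, ref(T2))).
Decompose ref/1: map(map(string, nat), R) =?= map(R, T3).
Decompose map/2: map(string, nat) =?= R,  R =?= T3.
Bind R := map(string, nat); substituting into the one remaining equation that mentions R gives: map(string, nat) =?= T3.
Bind T3 := map(string, nat); substituting into the remaining equation gives: ref(map(map(string, nat), E)) =?= ref(map(T2, ref(T2))).
Decompose ref/1: map(map(string, nat), E) =?= map(T2, ref(T2)).
Decompose map/2: map(string, nat) =?= T2,  E =?= ref(T2).
Bind T2 := map(string, nat); substituting into the remaining equation gives: E =?= ref(map(string, nat)).
Bind E := ref(map(string, nat)).
Applying the MGU to either side gives map(ref(map(map(string, nat), map(string, nat))), ref(map(map(string, nat), ref(map(string, nat))))).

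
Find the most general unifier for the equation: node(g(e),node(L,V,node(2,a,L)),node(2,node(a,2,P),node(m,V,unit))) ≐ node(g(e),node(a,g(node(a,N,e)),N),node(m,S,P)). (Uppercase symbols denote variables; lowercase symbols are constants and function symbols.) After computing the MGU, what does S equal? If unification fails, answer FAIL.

Decompose node/3: g(e) ≐ g(e),  node(L,V,node(2,a,L)) ≐ node(a,g(node(a,N,e)),N),  node(2,node(a,2,P),node(m,V,unit)) ≐ node(m,S,P).
Delete trivial equation g(e) ≐ g(e).
Decompose node/3: L ≐ a,  V ≐ g(node(a,N,e)),  node(2,a,L) ≐ N.
Bind L := a; substituting into the one remaining equation that mentions L gives: node(2,a,a) ≐ N.
Bind V := g(node(a,N,e)); substituting into the one remaining equation that mentions V gives: node(2,node(a,2,P),node(m,g(node(a,N,e)),unit)) ≐ node(m,S,P).
Bind N := node(2,a,a); substituting into the remaining equation gives: node(2,node(a,2,P),node(m,g(node(a,node(2,a,a),e)),unit)) ≐ node(m,S,P). Substituting into the earlier binding gives V := g(node(a,node(2,a,a),e)).
Decompose node/3: 2 ≐ m,  node(a,2,P) ≐ S,  node(m,g(node(a,node(2,a,a),e)),unit) ≐ P.
Clash: constants 2 and m differ; no unifier exists.

FAIL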